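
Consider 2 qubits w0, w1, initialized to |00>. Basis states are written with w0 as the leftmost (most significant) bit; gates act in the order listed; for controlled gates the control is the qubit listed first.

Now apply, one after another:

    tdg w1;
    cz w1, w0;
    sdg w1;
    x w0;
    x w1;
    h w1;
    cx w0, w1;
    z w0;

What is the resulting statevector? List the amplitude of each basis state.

The final amplitudes are 0 on |00>, 0 on |01>, sqrt(2)/2 on |10>, -sqrt(2)/2 on |11>.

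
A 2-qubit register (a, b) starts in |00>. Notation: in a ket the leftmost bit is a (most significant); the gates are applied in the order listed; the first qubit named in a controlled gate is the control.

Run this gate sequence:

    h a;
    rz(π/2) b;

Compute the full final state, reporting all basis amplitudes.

After the circuit, the state carries amplitude -sqrt(2)*exp(3*I*pi/4)/2 on |00>, 0 on |01>, -sqrt(2)*exp(3*I*pi/4)/2 on |10>, 0 on |11>.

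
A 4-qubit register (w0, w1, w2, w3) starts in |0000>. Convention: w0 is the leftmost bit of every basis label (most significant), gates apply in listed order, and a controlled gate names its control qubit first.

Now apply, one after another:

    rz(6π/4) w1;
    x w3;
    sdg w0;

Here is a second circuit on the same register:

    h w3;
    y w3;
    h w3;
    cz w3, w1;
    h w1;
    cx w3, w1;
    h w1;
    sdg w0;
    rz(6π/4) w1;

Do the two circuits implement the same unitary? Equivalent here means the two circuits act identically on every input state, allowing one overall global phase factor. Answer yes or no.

No — the two circuits implement different unitaries, even allowing a global phase.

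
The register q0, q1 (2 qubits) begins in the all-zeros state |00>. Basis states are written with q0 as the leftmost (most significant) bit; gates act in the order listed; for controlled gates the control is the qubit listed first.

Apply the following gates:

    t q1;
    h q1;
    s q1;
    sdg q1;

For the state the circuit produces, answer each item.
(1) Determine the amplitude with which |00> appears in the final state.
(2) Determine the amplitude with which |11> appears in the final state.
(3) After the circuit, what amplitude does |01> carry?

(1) |00> carries amplitude sqrt(2)/2 in the final state. Key observation: steps 3-4 multiply out to the identity, so the circuit reduces to the remaining gates.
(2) |11> carries amplitude 0 in the final state.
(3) The final state's coefficient on |01> equals sqrt(2)/2.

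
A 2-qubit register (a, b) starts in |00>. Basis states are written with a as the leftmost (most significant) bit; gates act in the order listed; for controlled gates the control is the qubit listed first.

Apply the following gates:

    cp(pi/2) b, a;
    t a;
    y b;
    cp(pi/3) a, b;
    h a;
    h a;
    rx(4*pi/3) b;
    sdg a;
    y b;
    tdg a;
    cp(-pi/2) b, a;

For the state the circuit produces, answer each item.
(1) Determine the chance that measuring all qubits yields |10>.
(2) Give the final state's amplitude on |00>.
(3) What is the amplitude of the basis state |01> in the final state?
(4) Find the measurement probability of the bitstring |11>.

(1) A full measurement returns |10> with probability 0.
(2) The final state's coefficient on |00> equals -1/2.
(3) The amplitude on |01> is sqrt(3)*I/2.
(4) A full measurement returns |11> with probability 0.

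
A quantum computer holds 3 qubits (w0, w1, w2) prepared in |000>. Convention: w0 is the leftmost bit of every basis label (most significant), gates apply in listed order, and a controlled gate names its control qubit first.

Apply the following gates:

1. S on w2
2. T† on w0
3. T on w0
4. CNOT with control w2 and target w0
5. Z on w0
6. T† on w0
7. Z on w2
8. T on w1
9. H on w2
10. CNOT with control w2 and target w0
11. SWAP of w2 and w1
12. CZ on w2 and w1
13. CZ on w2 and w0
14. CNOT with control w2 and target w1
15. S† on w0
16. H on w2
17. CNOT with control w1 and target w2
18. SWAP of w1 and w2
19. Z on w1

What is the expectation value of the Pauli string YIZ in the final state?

In the final state, YIZ has expectation 0.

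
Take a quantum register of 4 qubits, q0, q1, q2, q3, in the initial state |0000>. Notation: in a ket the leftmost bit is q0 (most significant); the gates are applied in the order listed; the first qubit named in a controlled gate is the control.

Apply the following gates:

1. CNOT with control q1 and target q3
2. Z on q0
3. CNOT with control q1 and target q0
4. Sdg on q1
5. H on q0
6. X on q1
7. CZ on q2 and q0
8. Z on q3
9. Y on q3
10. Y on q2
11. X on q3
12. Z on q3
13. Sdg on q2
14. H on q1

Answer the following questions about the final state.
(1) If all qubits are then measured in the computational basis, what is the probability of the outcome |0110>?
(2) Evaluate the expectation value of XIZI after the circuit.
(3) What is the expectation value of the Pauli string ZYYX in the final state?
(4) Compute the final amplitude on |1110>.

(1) A full measurement returns |0110> with probability 1/4.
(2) The expectation value of XIZI is -1.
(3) In the final state, ZYYX has expectation 0.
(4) |1110> carries amplitude -I/2 in the final state.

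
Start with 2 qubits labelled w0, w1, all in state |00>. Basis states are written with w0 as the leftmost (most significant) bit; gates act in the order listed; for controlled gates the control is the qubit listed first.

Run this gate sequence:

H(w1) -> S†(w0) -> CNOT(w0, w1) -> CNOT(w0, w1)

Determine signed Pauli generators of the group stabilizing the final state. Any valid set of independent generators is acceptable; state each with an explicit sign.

The stabilizer group can be generated by +IX, +ZI, among other valid generating sets. Key observation: gates 3-4 undo each other exactly, leaving only the rest of the circuit to track.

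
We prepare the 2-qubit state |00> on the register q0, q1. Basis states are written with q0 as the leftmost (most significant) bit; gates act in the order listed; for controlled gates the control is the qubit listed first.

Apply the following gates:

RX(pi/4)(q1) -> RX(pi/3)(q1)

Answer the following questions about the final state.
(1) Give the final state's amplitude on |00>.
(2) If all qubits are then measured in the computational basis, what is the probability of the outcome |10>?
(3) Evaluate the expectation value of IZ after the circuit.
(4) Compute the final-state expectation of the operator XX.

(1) The final state's coefficient on |00> equals -sqrt(2 - sqrt(2))/4 + sqrt(3*sqrt(2) + 6)/4.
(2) The probability of measuring |10> is 0.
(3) In the final state, IZ has expectation -sqrt(6)/4 + sqrt(2)/4.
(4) The observable XX averages to 0.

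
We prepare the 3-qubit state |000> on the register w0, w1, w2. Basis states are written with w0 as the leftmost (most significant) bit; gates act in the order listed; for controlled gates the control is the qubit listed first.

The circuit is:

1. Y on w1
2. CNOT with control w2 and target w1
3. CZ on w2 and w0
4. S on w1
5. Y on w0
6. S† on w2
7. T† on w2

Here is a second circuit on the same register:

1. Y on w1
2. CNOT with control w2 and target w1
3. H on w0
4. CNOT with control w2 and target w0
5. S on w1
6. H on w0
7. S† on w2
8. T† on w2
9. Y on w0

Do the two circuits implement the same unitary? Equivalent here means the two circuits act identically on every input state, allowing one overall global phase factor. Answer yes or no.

Yes — the two circuits implement the same unitary up to a global phase.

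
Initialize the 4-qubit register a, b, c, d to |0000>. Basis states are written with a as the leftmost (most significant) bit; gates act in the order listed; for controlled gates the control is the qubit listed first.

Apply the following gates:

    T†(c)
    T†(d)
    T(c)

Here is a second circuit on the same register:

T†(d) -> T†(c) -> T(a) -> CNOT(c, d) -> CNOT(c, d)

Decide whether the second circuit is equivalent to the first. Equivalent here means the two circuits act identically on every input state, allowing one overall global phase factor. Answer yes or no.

No — the two circuits implement different unitaries, even allowing a global phase.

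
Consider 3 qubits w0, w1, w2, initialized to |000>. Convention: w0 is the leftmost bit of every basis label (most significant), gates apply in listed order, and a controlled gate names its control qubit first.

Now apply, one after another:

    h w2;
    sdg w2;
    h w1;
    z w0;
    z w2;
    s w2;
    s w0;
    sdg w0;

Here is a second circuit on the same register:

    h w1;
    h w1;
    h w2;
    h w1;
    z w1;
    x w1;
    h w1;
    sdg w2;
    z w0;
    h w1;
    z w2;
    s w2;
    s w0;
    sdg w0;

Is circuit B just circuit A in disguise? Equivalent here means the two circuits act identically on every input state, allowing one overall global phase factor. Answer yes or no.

No: there is an input state on which the two circuits produce genuinely different outputs (not merely differing by a phase).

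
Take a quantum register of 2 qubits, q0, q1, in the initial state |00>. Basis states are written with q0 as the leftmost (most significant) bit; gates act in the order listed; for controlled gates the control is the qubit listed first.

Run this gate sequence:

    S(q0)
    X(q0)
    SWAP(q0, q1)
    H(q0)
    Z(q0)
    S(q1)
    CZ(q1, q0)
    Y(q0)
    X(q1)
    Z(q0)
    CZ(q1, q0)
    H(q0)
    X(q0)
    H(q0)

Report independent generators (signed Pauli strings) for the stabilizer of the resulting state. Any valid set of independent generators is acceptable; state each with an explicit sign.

The stabilizer group can be generated by -XI, +IZ, among other valid generating sets.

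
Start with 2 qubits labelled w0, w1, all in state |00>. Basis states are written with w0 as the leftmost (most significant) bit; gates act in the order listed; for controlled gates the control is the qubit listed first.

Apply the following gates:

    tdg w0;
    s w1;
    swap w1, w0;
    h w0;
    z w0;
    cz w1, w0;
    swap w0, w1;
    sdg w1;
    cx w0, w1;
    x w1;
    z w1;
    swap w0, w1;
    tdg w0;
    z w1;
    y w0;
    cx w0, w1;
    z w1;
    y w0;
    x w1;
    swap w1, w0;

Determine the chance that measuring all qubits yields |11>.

A full measurement returns |11> with probability 1/2.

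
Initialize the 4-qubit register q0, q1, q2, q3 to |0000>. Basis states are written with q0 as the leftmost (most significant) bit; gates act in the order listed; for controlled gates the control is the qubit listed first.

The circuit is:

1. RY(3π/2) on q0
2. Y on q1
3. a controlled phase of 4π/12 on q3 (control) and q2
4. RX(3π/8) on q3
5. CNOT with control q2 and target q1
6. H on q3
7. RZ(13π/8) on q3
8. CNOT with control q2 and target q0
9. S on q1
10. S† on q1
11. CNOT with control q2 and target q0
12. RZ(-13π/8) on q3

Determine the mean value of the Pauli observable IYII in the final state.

In the final state, IYII has expectation 0. Key observation: steps 7-12 multiply out to the identity, so the circuit reduces to the remaining gates.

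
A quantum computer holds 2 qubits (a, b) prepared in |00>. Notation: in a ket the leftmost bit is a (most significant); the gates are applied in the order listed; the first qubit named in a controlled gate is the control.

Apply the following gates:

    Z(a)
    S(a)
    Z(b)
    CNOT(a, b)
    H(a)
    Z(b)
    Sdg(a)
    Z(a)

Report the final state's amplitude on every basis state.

The resulting statevector has amplitude sqrt(2)/2 on |00>, 0 on |01>, sqrt(2)*I/2 on |10>, 0 on |11>.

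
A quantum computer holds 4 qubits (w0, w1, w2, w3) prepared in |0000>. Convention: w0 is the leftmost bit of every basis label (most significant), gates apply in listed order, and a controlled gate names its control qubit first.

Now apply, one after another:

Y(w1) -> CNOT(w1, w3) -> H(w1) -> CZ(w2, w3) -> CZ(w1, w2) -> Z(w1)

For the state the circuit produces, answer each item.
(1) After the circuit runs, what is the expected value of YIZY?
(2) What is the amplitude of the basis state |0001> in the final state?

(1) The observable YIZY averages to 0.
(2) |0001> carries amplitude sqrt(2)*I/2 in the final state.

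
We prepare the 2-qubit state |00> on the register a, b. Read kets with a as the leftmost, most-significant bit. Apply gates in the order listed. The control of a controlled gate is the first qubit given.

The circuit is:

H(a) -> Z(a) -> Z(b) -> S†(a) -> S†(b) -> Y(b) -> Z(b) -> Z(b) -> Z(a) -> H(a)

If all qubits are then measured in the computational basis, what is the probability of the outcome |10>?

Outcome |10> occurs with probability 0.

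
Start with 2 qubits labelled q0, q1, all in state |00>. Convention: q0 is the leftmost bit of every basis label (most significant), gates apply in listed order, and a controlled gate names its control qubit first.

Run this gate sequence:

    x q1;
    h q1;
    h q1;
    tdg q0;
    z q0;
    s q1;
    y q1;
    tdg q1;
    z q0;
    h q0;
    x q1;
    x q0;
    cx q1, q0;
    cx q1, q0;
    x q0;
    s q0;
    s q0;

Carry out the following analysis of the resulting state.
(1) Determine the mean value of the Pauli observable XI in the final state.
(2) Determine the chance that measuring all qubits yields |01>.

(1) The expectation value of XI is -1.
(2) The probability of measuring |01> is 1/2.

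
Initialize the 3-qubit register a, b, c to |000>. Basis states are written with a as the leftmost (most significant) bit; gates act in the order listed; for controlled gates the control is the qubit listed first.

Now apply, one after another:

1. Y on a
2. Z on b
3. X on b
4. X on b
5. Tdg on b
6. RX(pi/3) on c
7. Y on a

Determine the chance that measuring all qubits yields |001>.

A full measurement returns |001> with probability 1/4. Key observation: gates 3-4 undo each other exactly, leaving only the rest of the circuit to track.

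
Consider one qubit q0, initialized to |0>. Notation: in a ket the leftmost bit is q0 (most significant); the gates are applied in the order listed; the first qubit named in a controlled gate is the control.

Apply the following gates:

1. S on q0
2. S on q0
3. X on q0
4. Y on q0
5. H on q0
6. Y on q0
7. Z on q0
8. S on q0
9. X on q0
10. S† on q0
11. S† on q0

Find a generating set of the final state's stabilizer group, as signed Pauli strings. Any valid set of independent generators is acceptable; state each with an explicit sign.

One valid set of independent stabilizer generators is +Y (any independent generating set of the same group is equally correct).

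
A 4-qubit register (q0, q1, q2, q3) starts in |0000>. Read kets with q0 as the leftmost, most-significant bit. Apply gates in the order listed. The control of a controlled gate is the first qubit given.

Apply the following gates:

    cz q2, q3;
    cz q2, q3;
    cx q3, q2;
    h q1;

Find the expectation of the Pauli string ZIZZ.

The expectation value of ZIZZ is 1. Key observation: steps 1-2 multiply out to the identity, so the circuit reduces to the remaining gates.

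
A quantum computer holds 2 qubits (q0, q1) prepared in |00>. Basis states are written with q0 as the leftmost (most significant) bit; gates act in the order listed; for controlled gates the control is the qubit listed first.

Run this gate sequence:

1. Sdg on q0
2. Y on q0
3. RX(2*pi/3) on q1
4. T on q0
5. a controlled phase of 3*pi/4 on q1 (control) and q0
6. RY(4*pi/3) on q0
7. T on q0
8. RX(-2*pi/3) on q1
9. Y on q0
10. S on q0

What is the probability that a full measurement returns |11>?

A full measurement returns |11> with probability 9*sqrt(2)/64 + 9/32.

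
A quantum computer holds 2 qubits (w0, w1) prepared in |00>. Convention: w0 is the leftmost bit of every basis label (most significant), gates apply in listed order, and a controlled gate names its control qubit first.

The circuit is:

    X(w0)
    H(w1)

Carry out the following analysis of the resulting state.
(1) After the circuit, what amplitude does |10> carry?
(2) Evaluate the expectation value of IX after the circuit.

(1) The final state's coefficient on |10> equals sqrt(2)/2.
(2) The expectation value of IX is 1.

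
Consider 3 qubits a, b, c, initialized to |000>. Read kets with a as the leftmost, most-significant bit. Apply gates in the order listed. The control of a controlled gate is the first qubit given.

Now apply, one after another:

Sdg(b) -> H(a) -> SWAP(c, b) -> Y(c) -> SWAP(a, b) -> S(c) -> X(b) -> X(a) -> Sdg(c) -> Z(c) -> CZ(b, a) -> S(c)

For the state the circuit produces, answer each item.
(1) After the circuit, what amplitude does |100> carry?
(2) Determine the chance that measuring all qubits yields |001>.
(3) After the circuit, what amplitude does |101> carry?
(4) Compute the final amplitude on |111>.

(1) The final state's coefficient on |100> equals 0.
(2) A full measurement returns |001> with probability 0.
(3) The final state's coefficient on |101> equals sqrt(2)/2.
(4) The amplitude on |111> is -sqrt(2)/2.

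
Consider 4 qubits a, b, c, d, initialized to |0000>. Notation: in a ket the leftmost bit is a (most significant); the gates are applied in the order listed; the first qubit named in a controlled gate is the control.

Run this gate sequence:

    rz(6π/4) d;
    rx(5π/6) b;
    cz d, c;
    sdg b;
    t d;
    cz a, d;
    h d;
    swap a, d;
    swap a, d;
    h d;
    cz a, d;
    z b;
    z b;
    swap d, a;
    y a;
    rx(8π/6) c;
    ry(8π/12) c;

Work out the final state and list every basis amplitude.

After the circuit, the state carries amplitude (-3*sqrt(2) + 3*sqrt(6) - sqrt(2)*I + sqrt(6)*I)*exp(I*pi/4)/16 on |1000>, -3/8 + sqrt(3)/8 on |1010>, (-3*sqrt(6) - 3*sqrt(2) - sqrt(6)*I - sqrt(2)*I)*exp(I*pi/4)/16 on |1100>, sqrt(3)/8 + 3/8 on |1110>, and 0 on every other basis state. Key observation: gates 6-11 undo each other exactly, leaving only the rest of the circuit to track.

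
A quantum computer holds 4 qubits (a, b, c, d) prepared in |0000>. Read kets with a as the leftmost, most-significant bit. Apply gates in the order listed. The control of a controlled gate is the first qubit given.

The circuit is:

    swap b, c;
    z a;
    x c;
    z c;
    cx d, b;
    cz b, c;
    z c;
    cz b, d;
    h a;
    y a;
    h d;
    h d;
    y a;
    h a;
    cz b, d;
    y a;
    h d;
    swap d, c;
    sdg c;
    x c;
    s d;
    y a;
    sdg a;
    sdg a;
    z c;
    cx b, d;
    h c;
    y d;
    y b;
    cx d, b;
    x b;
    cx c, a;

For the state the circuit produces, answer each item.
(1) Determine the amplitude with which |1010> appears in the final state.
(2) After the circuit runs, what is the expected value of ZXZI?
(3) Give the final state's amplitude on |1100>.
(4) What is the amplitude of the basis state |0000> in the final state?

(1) The amplitude on |1010> is 1/2 + I/2.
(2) The expectation value of ZXZI is 0.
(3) The amplitude on |1100> is 0.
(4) The final state's coefficient on |0000> equals 1/2 - I/2.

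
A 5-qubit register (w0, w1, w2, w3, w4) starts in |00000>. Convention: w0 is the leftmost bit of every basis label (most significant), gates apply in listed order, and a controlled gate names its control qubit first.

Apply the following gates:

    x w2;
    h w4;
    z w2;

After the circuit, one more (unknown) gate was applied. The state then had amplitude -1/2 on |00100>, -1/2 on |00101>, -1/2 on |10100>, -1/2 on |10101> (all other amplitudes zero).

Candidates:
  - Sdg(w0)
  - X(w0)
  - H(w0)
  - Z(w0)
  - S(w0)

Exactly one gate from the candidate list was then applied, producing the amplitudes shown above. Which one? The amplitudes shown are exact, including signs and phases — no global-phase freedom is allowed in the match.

It was H(w0) that produced the state shown.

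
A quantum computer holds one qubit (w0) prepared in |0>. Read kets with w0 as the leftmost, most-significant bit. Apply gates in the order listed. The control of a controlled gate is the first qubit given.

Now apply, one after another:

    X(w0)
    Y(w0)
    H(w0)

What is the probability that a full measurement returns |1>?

The probability of measuring |1> is 1/2.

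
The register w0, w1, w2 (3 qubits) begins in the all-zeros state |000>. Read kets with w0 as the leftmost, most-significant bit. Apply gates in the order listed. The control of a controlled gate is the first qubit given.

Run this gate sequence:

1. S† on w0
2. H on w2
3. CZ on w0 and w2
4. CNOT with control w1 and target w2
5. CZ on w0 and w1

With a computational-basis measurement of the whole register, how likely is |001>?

The probability of measuring |001> is 1/2.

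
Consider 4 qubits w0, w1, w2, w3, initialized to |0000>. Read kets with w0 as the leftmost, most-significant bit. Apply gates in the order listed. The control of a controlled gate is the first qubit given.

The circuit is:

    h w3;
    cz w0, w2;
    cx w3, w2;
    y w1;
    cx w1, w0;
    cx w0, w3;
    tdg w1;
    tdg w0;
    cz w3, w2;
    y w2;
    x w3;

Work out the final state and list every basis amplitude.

The resulting statevector has amplitude -sqrt(2)*I/2 on |1101>, sqrt(2)*I/2 on |1110>, and 0 on every other basis state.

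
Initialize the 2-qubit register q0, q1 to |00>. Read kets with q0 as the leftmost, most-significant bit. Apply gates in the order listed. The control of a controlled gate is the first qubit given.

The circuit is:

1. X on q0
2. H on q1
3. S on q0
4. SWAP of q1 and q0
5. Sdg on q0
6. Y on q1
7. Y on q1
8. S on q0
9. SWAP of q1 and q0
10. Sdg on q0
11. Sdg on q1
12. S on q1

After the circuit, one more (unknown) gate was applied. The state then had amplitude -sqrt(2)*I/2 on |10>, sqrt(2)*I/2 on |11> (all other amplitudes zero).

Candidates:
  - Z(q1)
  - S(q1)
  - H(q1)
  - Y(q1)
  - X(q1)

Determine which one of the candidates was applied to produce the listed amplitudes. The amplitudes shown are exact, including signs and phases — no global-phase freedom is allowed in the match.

It was Y(q1) that produced the state shown. Key observation: steps 3-10 multiply out to the identity, so the circuit reduces to the remaining gates.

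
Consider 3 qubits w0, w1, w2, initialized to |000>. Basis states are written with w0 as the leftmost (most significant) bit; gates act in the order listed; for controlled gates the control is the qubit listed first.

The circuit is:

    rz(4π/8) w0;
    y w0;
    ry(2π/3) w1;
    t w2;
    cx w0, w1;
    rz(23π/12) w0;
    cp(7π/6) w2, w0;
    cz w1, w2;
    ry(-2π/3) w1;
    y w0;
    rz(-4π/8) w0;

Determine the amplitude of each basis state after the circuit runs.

The resulting statevector has amplitude sqrt(3)*exp(23*I*pi/24)/2 on |000>, -exp(23*I*pi/24)/2 on |010>, and 0 on every other basis state.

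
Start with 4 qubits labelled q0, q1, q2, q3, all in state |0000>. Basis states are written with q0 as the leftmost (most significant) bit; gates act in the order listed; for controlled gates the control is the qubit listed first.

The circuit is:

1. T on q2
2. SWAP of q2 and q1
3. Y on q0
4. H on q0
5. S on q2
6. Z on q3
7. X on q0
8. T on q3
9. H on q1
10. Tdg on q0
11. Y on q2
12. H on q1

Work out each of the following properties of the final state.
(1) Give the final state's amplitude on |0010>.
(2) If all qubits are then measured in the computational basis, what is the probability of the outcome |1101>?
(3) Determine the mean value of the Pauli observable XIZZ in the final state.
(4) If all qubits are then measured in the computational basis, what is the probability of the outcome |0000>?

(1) The final state's coefficient on |0010> equals sqrt(2)/2.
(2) The probability of measuring |1101> is 0.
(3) The expectation value of XIZZ is sqrt(2)/2.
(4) A full measurement returns |0000> with probability 0.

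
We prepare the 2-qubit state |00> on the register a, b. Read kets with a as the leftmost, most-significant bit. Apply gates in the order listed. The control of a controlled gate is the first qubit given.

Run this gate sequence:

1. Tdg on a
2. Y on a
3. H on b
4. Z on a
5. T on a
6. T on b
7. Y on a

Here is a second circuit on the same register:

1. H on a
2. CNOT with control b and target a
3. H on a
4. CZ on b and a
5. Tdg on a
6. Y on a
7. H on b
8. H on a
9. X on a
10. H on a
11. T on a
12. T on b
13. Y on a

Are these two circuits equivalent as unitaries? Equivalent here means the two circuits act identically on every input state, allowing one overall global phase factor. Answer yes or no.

Yes: on every input state the two circuits agree up to one overall phase factor.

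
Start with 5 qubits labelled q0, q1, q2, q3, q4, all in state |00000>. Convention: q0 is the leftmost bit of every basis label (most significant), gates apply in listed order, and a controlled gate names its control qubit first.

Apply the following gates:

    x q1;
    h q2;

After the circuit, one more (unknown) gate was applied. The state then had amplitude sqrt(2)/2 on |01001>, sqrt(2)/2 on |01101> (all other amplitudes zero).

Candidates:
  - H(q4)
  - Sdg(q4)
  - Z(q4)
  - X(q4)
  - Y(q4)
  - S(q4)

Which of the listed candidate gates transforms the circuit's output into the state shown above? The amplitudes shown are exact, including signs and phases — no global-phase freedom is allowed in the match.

The unique candidate consistent with the amplitudes is X(q4).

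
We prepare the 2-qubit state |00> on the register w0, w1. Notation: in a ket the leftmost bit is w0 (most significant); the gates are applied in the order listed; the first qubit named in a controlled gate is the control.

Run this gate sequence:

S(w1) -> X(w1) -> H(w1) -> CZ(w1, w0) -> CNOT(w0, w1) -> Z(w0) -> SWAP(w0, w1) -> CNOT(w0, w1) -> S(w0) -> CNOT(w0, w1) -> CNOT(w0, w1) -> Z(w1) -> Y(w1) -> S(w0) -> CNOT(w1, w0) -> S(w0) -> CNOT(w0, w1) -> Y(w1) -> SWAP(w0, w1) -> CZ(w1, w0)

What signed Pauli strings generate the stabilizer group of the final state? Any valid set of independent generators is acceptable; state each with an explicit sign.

The final state is stabilized by the group generated by +XI, -IZ; other independent generating sets are equally valid.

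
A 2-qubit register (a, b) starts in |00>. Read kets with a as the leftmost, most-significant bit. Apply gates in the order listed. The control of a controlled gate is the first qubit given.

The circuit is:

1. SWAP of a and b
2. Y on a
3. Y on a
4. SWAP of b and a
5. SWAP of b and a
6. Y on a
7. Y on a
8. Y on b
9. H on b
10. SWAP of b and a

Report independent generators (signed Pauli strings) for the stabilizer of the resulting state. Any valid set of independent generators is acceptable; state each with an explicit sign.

One valid set of independent stabilizer generators is -XI, +IZ (any independent generating set of the same group is equally correct). Key observation: the block from step 2 through step 7 cancels to the identity and can be dropped.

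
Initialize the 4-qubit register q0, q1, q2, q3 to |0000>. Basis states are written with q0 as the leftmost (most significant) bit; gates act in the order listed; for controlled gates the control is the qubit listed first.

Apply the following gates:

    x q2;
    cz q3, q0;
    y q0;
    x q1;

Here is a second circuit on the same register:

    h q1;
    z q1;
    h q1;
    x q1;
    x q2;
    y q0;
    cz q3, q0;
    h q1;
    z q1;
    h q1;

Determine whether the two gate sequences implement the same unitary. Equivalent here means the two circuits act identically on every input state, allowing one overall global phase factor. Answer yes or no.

No — the two circuits implement different unitaries, even allowing a global phase.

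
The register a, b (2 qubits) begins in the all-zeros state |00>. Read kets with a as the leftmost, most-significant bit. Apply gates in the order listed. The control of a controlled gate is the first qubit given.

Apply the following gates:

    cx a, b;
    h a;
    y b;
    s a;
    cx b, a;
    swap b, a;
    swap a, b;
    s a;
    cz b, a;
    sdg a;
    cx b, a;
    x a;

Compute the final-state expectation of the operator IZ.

The expectation value of IZ is -1.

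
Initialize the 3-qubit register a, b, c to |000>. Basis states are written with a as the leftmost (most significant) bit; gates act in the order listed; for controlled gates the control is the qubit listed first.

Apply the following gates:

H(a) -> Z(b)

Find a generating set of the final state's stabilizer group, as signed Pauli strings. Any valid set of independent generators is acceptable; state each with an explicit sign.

One valid set of independent stabilizer generators is +XII, +IZI, +IIZ (any independent generating set of the same group is equally correct).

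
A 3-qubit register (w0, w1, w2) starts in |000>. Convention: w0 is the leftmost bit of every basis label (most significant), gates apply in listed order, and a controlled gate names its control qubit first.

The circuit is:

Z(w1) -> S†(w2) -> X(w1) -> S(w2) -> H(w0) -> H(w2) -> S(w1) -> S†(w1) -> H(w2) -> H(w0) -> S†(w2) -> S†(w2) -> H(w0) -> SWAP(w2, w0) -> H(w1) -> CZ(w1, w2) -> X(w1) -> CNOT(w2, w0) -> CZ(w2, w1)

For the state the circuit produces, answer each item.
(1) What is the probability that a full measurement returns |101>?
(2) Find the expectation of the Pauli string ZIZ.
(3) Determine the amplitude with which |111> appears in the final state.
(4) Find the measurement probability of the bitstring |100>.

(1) The probability of measuring |101> is 1/4. Key observation: the block from step 4 through step 11 cancels to the identity and can be dropped.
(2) The expectation value of ZIZ is 1.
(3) The amplitude on |111> is -1/2.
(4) The probability of measuring |100> is 0.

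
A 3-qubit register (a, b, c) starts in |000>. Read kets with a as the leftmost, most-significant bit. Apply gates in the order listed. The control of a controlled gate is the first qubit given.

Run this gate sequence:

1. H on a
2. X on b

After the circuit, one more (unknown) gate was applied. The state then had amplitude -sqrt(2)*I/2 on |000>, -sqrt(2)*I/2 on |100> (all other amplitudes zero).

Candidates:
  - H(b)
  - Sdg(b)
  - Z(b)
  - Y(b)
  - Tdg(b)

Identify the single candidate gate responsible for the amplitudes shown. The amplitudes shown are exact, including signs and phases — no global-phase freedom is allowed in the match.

It was Y(b) that produced the state shown.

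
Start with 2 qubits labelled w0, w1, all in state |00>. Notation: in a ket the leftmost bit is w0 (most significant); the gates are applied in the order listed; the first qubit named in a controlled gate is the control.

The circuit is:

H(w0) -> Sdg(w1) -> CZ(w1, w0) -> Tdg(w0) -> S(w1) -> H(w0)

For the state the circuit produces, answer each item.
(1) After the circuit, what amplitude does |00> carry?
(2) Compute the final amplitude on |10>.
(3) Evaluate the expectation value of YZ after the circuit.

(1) The final state's coefficient on |00> equals 1/2 - exp(3*I*pi/4)/2.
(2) |10> carries amplitude 1/2 + exp(3*I*pi/4)/2 in the final state.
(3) The expectation value of YZ is sqrt(2)/2.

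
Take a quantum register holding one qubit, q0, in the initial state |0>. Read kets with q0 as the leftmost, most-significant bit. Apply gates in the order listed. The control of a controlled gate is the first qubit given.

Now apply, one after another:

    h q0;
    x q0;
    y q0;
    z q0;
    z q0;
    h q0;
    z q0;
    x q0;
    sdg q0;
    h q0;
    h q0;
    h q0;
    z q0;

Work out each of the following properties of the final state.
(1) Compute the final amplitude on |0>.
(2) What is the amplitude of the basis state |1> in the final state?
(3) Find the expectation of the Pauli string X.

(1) The amplitude on |0> is sqrt(2)*I/2.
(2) The amplitude on |1> is -sqrt(2)*I/2.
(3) The observable X averages to -1.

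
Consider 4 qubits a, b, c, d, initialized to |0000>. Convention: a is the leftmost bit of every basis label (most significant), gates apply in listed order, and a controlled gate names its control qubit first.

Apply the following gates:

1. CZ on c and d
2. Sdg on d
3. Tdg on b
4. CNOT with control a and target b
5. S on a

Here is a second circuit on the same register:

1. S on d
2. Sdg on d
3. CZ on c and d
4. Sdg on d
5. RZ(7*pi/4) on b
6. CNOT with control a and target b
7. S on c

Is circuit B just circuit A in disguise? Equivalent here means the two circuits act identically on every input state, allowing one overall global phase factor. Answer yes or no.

No — the two circuits implement different unitaries, even allowing a global phase.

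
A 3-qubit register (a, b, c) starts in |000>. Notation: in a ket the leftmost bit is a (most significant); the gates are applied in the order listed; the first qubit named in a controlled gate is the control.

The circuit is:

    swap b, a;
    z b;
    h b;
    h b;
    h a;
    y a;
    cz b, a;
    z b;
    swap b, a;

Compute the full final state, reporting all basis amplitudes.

The resulting statevector has amplitude -sqrt(2)*I/2 on |000>, sqrt(2)*I/2 on |010>, and 0 on every other basis state.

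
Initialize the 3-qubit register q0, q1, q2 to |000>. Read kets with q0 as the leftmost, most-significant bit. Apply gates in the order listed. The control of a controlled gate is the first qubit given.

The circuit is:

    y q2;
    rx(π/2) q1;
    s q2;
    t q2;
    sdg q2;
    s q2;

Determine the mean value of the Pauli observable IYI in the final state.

The observable IYI averages to -1.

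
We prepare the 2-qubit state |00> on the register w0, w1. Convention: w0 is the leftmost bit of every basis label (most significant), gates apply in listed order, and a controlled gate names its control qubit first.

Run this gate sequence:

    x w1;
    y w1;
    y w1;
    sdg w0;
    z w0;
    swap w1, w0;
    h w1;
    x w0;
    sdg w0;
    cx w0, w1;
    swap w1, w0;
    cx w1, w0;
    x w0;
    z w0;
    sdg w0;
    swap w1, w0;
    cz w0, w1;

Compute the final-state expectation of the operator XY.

In the final state, XY has expectation 0.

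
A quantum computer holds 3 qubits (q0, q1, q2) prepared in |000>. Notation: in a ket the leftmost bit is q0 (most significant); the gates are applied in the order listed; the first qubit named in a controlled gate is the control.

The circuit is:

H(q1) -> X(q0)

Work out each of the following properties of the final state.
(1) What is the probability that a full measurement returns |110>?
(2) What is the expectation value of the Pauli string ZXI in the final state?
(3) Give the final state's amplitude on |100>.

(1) A full measurement returns |110> with probability 1/2.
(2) In the final state, ZXI has expectation -1.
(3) The final state's coefficient on |100> equals sqrt(2)/2.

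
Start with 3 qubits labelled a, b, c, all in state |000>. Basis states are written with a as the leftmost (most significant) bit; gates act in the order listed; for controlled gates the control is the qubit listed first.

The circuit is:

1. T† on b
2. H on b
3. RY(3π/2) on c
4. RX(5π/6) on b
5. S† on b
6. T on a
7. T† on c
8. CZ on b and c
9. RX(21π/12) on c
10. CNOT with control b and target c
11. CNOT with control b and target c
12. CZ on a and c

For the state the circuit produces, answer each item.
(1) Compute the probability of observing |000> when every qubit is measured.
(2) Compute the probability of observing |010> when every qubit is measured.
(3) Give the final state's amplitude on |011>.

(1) A full measurement returns |000> with probability 1/8. Key observation: the block from step 10 through step 11 cancels to the identity and can be dropped.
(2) A full measurement returns |010> with probability 3/8.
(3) The amplitude on |011> is -sqrt(6*sqrt(2) + 12)*exp(I*pi/4)/16 + (1 - I)*sqrt(12 - 6*sqrt(2))/16 + (-1 - I)*sqrt(4 - 2*sqrt(2))/16 + sqrt(2*sqrt(2) + 4)*exp(3*I*pi/4)/16 + sqrt(2*sqrt(2) + 4)*exp(I*pi/4)/16 + sqrt(6*sqrt(2) + 12)*exp(3*I*pi/4)/16.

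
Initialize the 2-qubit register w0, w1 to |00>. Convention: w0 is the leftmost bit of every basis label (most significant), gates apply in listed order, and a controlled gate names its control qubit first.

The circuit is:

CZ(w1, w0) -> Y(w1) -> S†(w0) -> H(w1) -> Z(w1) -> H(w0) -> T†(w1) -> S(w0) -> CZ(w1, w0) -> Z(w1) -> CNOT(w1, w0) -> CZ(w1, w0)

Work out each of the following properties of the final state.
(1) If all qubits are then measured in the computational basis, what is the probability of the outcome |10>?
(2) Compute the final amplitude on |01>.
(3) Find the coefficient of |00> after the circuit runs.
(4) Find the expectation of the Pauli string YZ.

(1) A full measurement returns |10> with probability 1/4.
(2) |01> carries amplitude exp(3*I*pi/4)/2 in the final state.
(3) The final state's coefficient on |00> equals I/2.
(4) The observable YZ averages to 1.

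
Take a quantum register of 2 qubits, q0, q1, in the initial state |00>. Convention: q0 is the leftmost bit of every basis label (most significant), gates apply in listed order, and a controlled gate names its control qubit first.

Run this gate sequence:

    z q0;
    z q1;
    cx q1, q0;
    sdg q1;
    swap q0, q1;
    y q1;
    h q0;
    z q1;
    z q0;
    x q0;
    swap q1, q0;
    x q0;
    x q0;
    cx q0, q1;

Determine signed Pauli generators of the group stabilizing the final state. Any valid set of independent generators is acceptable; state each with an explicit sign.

The stabilizer group can be generated by -IX, -ZI, among other valid generating sets.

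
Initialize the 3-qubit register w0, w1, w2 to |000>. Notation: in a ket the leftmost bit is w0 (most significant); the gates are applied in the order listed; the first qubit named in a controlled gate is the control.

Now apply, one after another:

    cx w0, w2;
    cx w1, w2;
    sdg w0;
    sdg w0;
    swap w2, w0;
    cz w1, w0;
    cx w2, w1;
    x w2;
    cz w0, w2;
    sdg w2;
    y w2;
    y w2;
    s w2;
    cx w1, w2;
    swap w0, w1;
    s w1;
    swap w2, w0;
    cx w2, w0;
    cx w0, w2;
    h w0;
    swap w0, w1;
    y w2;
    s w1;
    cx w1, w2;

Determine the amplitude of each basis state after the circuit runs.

After the circuit, the state carries amplitude -sqrt(2)*I/2 on |000>, -sqrt(2)/2 on |011>, and 0 on every other basis state. Key observation: gates 10-13 undo each other exactly, leaving only the rest of the circuit to track.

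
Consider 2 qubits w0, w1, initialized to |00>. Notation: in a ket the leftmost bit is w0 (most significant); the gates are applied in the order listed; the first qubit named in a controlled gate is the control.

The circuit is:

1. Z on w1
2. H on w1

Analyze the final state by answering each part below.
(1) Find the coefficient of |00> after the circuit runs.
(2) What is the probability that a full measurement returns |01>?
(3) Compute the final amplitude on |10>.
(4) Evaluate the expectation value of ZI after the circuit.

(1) The final state's coefficient on |00> equals sqrt(2)/2.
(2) The probability of measuring |01> is 1/2.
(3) The amplitude on |10> is 0.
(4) The expectation value of ZI is 1.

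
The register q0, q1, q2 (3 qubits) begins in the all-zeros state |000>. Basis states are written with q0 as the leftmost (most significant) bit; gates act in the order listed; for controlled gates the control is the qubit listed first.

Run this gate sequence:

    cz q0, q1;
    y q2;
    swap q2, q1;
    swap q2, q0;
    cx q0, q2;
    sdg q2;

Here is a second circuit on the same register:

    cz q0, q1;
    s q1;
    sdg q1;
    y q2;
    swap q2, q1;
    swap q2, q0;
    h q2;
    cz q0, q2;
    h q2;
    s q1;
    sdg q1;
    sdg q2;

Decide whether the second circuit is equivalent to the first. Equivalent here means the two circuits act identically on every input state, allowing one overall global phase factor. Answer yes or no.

Yes: on every input state the two circuits agree up to one overall phase factor.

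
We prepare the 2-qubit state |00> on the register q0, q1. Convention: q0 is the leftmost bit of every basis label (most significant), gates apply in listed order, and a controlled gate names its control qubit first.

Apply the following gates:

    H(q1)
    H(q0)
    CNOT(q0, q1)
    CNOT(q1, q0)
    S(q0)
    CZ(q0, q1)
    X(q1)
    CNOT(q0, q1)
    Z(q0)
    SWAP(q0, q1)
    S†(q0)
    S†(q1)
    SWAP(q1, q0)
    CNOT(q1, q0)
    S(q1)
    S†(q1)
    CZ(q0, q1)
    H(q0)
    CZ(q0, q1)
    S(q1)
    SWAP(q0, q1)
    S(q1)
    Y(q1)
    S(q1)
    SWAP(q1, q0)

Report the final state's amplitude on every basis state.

The final amplitudes are sqrt(2)/2 on |00>, -sqrt(2)/2 on |01>, 0 on |10>, 0 on |11>.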